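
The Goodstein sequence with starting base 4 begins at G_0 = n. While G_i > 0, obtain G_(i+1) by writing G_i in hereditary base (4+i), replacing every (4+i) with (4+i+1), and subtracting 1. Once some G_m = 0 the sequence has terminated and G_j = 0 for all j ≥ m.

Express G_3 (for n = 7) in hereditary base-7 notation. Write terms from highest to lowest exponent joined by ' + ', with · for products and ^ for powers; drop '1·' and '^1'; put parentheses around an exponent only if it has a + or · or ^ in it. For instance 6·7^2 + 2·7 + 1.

7

7 —HB4→ 4 + 3 —bump→ 5 + 3 = 8 —(−1)→ 7
7 —HB5→ 5 + 2 —bump→ 6 + 2 = 8 —(−1)→ 7
7 —HB6→ 6 + 1 —bump→ 7 + 1 = 8 —(−1)→ 7
7 —HB7→ 7 —bump→ 8 = 8 —(−1)→ 7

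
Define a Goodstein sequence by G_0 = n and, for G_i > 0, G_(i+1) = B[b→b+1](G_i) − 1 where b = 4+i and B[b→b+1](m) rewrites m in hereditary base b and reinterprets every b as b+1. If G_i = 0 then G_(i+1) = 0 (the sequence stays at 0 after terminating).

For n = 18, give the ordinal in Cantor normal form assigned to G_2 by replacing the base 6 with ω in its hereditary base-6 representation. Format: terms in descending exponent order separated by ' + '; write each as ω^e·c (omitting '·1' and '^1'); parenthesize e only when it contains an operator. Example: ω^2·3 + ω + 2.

ω^2

G_0 = 18. HB_4(18) = 4^2 + 2. Bump = 27. G_1 = 26.
G_1 = 26. HB_5(26) = 5^2 + 1. Bump = 37. G_2 = 36.
G_2 = 36. HB_6(36) = 6^2. Bump = 49. G_3 = 48.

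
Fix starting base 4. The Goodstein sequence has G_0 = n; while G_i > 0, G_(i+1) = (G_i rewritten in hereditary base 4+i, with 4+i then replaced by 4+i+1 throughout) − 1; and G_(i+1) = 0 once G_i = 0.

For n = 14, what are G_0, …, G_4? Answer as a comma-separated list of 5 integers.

14, 16, 18, 20, 21

step 0: 14 = 3·4 + 2; sub 5 for 4: 3·5 + 2; = 17; G_1 = 17−1 = 16
step 1: 16 = 3·5 + 1; sub 6 for 5: 3·6 + 1; = 19; G_2 = 19−1 = 18
step 2: 18 = 3·6; sub 7 for 6: 3·7; = 21; G_3 = 21−1 = 20
step 3: 20 = 2·7 + 6; sub 8 for 7: 2·8 + 6; = 22; G_4 = 22−1 = 21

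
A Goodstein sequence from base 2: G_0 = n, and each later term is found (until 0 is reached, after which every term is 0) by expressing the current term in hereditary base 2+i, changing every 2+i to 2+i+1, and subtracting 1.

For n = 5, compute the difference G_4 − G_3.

[0] 5 ≡ 2^2 + 1 (base 2). Lift 3: 28. −1: 27.
[1] 27 ≡ 3^3 (base 3). Lift 4: 256. −1: 255.
[2] 255 ≡ 3·4^3 + 3·4^2 + 3·4 + 3 (base 4). Lift 5: 468. −1: 467.
[3] 467 ≡ 3·5^3 + 3·5^2 + 3·5 + 2 (base 5). Lift 6: 776. −1: 775.

308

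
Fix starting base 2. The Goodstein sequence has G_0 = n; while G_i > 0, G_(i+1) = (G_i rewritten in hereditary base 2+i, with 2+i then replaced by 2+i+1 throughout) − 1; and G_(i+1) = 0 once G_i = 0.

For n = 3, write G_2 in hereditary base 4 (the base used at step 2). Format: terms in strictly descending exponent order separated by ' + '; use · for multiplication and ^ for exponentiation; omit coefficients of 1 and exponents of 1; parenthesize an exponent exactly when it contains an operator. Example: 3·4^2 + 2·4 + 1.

[0] 3 ≡ 2 + 1 (base 2). Lift 3: 4. −1: 3.
[1] 3 ≡ 3 (base 3). Lift 4: 4. −1: 3.
[2] 3 ≡ 3 (base 4). Lift 5: 3. −1: 2.

3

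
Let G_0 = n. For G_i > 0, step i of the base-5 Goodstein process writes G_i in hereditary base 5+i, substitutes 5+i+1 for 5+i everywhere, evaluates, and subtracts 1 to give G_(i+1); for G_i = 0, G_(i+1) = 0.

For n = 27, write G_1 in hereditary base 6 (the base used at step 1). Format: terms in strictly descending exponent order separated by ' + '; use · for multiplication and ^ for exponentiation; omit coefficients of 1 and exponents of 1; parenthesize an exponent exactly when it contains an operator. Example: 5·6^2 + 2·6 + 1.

6^2 + 1

27 —HB5→ 5^2 + 2 —bump→ 6^2 + 2 = 38 —(−1)→ 37
37 —HB6→ 6^2 + 1 —bump→ 7^2 + 1 = 50 —(−1)→ 49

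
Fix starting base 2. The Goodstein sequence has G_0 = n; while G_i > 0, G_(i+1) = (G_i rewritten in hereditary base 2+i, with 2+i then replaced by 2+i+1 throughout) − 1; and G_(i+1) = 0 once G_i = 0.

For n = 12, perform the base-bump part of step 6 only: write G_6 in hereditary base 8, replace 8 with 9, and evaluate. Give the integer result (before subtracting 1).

3486784575

[0] 12 ≡ 2^(2 + 1) + 2^2 (base 2). Lift 3: 108. −1: 107.
[1] 107 ≡ 3^(3 + 1) + 2·3^2 + 2·3 + 2 (base 3). Lift 4: 1066. −1: 1065.
[2] 1065 ≡ 4^(4 + 1) + 2·4^2 + 2·4 + 1 (base 4). Lift 5: 15686. −1: 15685.
[3] 15685 ≡ 5^(5 + 1) + 2·5^2 + 2·5 (base 5). Lift 6: 280020. −1: 280019.
[4] 280019 ≡ 6^(6 + 1) + 2·6^2 + 6 + 5 (base 6). Lift 7: 5764911. −1: 5764910.
[5] 5764910 ≡ 7^(7 + 1) + 2·7^2 + 7 + 4 (base 7). Lift 8: 134217868. −1: 134217867.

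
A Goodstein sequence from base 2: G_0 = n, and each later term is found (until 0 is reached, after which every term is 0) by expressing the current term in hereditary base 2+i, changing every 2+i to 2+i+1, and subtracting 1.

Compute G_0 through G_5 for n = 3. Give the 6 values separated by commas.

i=0: 3 = 2 + 1 (b=2); 2→3: 3 + 1 = 4; 4−1 = 3
i=1: 3 = 3 (b=3); 3→4: 4 = 4; 4−1 = 3
i=2: 3 = 3 (b=4); 4→5: 3 = 3; 3−1 = 2
i=3: 2 = 2 (b=5); 5→6: 2 = 2; 2−1 = 1
i=4: 1 = 1 (b=6); 6→7: 1 = 1; 1−1 = 0

3, 3, 3, 2, 1, 0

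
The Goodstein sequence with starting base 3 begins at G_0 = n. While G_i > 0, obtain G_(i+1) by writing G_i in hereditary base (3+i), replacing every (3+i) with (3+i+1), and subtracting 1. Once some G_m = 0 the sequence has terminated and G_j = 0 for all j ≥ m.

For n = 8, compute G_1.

base 3: 8 = 2·3 + 2; at 4: 2·4 + 2 = 10; next = 9
base 4: 9 = 2·4 + 1; at 5: 2·5 + 1 = 11; next = 10

9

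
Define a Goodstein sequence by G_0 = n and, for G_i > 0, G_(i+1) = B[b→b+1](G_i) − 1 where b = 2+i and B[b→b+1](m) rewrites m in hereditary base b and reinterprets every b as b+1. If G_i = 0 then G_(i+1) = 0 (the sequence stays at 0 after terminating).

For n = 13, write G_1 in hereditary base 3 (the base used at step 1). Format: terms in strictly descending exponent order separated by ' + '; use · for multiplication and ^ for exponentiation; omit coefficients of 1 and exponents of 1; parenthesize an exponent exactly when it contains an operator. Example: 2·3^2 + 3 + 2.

3^(3 + 1) + 3^3

base 2: 13 = 2^(2 + 1) + 2^2 + 1; at 3: 3^(3 + 1) + 3^3 + 1 = 109; next = 108
base 3: 108 = 3^(3 + 1) + 3^3; at 4: 4^(4 + 1) + 4^4 = 1280; next = 1279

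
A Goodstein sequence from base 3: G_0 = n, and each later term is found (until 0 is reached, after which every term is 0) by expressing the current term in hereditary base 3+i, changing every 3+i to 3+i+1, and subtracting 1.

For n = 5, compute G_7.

[0] 5 ≡ 3 + 2 (base 3). Lift 4: 6. −1: 5.
[1] 5 ≡ 4 + 1 (base 4). Lift 5: 6. −1: 5.
[2] 5 ≡ 5 (base 5). Lift 6: 6. −1: 5.
[3] 5 ≡ 5 (base 6). Lift 7: 5. −1: 4.
[4] 4 ≡ 4 (base 7). Lift 8: 4. −1: 3.
[5] 3 ≡ 3 (base 8). Lift 9: 3. −1: 2.
[6] 2 ≡ 2 (base 9). Lift 10: 2. −1: 1.
[7] 1 ≡ 1 (base 10). Lift 11: 1. −1: 0.

1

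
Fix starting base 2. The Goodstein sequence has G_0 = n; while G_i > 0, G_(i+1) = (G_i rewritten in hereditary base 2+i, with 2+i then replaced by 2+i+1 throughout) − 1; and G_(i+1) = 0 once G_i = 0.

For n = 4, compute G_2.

41

G_0 = 4. HB_2(4) = 2^2. Bump = 27. G_1 = 26.
G_1 = 26. HB_3(26) = 2·3^2 + 2·3 + 2. Bump = 42. G_2 = 41.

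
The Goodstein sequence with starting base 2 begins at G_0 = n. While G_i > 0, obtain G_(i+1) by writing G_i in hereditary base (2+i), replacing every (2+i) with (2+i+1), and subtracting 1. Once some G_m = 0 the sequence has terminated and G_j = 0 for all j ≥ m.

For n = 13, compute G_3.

16092

(0) 13|_2 = 2^(2 + 1) + 2^2 + 1 ↦ 3^(3 + 1) + 3^3 + 1|_3 = 109 ⇒ 108
(1) 108|_3 = 3^(3 + 1) + 3^3 ↦ 4^(4 + 1) + 4^4|_4 = 1280 ⇒ 1279
(2) 1279|_4 = 4^(4 + 1) + 3·4^3 + 3·4^2 + 3·4 + 3 ↦ 5^(5 + 1) + 3·5^3 + 3·5^2 + 3·5 + 3|_5 = 16093 ⇒ 16092
(3) 16092|_5 = 5^(5 + 1) + 3·5^3 + 3·5^2 + 3·5 + 2 ↦ 6^(6 + 1) + 3·6^3 + 3·6^2 + 3·6 + 2|_6 = 280712 ⇒ 280711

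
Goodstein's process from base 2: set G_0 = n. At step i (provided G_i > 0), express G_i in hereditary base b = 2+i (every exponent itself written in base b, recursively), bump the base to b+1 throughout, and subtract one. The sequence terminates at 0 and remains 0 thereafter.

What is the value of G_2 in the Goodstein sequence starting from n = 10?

1025

10 —HB2→ 2^(2 + 1) + 2 —bump→ 3^(3 + 1) + 3 = 84 —(−1)→ 83
83 —HB3→ 3^(3 + 1) + 2 —bump→ 4^(4 + 1) + 2 = 1026 —(−1)→ 1025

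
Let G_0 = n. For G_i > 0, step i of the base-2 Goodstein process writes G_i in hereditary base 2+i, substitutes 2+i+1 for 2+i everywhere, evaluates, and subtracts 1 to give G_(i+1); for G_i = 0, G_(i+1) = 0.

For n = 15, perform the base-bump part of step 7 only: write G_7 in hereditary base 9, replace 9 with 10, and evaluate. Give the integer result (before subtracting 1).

100077777776

step 0: 15 = 2^(2 + 1) + 2^2 + 2 + 1; sub 3 for 2: 3^(3 + 1) + 3^3 + 3 + 1; = 112; G_1 = 112−1 = 111
step 1: 111 = 3^(3 + 1) + 3^3 + 3; sub 4 for 3: 4^(4 + 1) + 4^4 + 4; = 1284; G_2 = 1284−1 = 1283
step 2: 1283 = 4^(4 + 1) + 4^4 + 3; sub 5 for 4: 5^(5 + 1) + 5^5 + 3; = 18753; G_3 = 18753−1 = 18752
step 3: 18752 = 5^(5 + 1) + 5^5 + 2; sub 6 for 5: 6^(6 + 1) + 6^6 + 2; = 326594; G_4 = 326594−1 = 326593
step 4: 326593 = 6^(6 + 1) + 6^6 + 1; sub 7 for 6: 7^(7 + 1) + 7^7 + 1; = 6588345; G_5 = 6588345−1 = 6588344
step 5: 6588344 = 7^(7 + 1) + 7^7; sub 8 for 7: 8^(8 + 1) + 8^8; = 150994944; G_6 = 150994944−1 = 150994943
step 6: 150994943 = 8^(8 + 1) + 7·8^7 + 7·8^6 + 7·8^5 + 7·8^4 + 7·8^3 + 7·8^2 + 7·8 + 7; sub 9 for 8: 9^(9 + 1) + 7·9^7 + 7·9^6 + 7·9^5 + 7·9^4 + 7·9^3 + 7·9^2 + 7·9 + 7; = 3524450281; G_7 = 3524450281−1 = 3524450280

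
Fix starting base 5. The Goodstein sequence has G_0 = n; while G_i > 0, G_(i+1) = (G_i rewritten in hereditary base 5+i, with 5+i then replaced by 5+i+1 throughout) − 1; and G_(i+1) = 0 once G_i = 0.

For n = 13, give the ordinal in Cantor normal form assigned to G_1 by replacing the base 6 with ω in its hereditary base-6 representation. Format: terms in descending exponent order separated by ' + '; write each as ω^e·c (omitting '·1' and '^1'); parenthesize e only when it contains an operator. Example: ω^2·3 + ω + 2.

base 5: 13 = 2·5 + 3; at 6: 2·6 + 3 = 15; next = 14
base 6: 14 = 2·6 + 2; at 7: 2·7 + 2 = 16; next = 15

ω·2 + 2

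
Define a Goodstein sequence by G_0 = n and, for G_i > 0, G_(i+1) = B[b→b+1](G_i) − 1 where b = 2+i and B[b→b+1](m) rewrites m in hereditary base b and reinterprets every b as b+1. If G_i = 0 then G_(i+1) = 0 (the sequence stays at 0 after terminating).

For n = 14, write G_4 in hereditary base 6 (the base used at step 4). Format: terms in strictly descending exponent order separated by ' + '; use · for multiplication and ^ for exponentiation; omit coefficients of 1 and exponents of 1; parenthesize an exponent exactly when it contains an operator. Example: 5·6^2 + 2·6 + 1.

[0] 14 ≡ 2^(2 + 1) + 2^2 + 2 (base 2). Lift 3: 111. −1: 110.
[1] 110 ≡ 3^(3 + 1) + 3^3 + 2 (base 3). Lift 4: 1282. −1: 1281.
[2] 1281 ≡ 4^(4 + 1) + 4^4 + 1 (base 4). Lift 5: 18751. −1: 18750.
[3] 18750 ≡ 5^(5 + 1) + 5^5 (base 5). Lift 6: 326592. −1: 326591.

6^(6 + 1) + 5·6^5 + 5·6^4 + 5·6^3 + 5·6^2 + 5·6 + 5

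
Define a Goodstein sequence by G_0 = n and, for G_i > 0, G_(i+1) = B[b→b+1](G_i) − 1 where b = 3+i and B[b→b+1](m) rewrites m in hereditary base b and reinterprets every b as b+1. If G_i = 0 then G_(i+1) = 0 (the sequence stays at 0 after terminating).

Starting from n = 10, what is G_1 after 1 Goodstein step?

10 —HB3→ 3^2 + 1 —bump→ 4^2 + 1 = 17 —(−1)→ 16
16 —HB4→ 4^2 —bump→ 5^2 = 25 —(−1)→ 24

16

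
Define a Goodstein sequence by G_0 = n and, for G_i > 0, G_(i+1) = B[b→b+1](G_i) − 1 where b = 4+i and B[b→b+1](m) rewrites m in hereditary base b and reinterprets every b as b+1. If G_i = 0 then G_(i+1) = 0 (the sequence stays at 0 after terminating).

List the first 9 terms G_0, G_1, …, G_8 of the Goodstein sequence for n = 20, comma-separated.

20, 29, 39, 51, 65, 81, 99, 107, 115

i=0: 20 = 4^2 + 4 (b=4); 4→5: 5^2 + 5 = 30; 30−1 = 29
i=1: 29 = 5^2 + 4 (b=5); 5→6: 6^2 + 4 = 40; 40−1 = 39
i=2: 39 = 6^2 + 3 (b=6); 6→7: 7^2 + 3 = 52; 52−1 = 51
i=3: 51 = 7^2 + 2 (b=7); 7→8: 8^2 + 2 = 66; 66−1 = 65
i=4: 65 = 8^2 + 1 (b=8); 8→9: 9^2 + 1 = 82; 82−1 = 81
i=5: 81 = 9^2 (b=9); 9→10: 10^2 = 100; 100−1 = 99
i=6: 99 = 9·10 + 9 (b=10); 10→11: 9·11 + 9 = 108; 108−1 = 107
i=7: 107 = 9·11 + 8 (b=11); 11→12: 9·12 + 8 = 116; 116−1 = 115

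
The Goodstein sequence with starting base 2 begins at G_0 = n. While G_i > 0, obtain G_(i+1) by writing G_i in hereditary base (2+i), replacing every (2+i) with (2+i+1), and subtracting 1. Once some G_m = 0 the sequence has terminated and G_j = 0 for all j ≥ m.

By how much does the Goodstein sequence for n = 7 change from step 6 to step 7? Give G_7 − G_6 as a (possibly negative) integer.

20888664

base 2: 7 = 2^2 + 2 + 1; at 3: 3^3 + 3 + 1 = 31; next = 30
base 3: 30 = 3^3 + 3; at 4: 4^4 + 4 = 260; next = 259
base 4: 259 = 4^4 + 3; at 5: 5^5 + 3 = 3128; next = 3127
base 5: 3127 = 5^5 + 2; at 6: 6^6 + 2 = 46658; next = 46657
base 6: 46657 = 6^6 + 1; at 7: 7^7 + 1 = 823544; next = 823543
base 7: 823543 = 7^7; at 8: 8^8 = 16777216; next = 16777215
base 8: 16777215 = 7·8^7 + 7·8^6 + 7·8^5 + 7·8^4 + 7·8^3 + 7·8^2 + 7·8 + 7; at 9: 7·9^7 + 7·9^6 + 7·9^5 + 7·9^4 + 7·9^3 + 7·9^2 + 7·9 + 7 = 37665880; next = 37665879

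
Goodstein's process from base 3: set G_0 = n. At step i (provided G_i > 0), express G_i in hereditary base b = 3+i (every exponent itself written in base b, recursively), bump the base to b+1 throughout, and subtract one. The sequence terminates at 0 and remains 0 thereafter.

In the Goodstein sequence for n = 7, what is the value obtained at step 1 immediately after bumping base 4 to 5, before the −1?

(0) 7|_3 = 2·3 + 1 ↦ 2·4 + 1|_4 = 9 ⇒ 8
(1) 8|_4 = 2·4 ↦ 2·5|_5 = 10 ⇒ 9

10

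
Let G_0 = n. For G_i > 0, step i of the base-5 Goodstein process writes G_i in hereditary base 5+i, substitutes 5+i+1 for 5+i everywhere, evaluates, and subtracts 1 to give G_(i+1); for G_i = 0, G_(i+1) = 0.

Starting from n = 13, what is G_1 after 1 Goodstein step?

13 —HB5→ 2·5 + 3 —bump→ 2·6 + 3 = 15 —(−1)→ 14
14 —HB6→ 2·6 + 2 —bump→ 2·7 + 2 = 16 —(−1)→ 15

14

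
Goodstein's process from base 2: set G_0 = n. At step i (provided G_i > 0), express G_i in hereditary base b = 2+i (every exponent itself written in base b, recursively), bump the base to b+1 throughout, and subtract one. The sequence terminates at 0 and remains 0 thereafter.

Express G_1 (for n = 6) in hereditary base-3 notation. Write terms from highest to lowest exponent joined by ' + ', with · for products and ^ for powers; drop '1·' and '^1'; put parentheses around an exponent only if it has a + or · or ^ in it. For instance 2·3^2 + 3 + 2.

3^3 + 2

G_0=6  [base 2] 2^2 + 2  →[2↦3]→  3^3 + 3 = 30  −1 ⇒ G_1=29
G_1=29  [base 3] 3^3 + 2  →[3↦4]→  4^4 + 2 = 258  −1 ⇒ G_2=257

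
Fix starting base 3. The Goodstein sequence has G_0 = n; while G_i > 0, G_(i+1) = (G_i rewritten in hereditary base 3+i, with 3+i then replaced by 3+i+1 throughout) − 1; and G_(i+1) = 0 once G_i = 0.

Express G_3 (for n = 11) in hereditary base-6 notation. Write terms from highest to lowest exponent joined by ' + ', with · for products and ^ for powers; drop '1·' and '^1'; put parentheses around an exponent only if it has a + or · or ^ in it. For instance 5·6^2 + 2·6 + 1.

[0] 11 ≡ 3^2 + 2 (base 3). Lift 4: 18. −1: 17.
[1] 17 ≡ 4^2 + 1 (base 4). Lift 5: 26. −1: 25.
[2] 25 ≡ 5^2 (base 5). Lift 6: 36. −1: 35.

5·6 + 5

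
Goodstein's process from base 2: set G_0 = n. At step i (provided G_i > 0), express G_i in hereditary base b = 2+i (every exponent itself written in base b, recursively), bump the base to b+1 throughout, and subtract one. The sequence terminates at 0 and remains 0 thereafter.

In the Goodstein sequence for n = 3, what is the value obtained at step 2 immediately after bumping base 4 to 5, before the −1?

base 2: 3 = 2 + 1; at 3: 3 + 1 = 4; next = 3
base 3: 3 = 3; at 4: 4 = 4; next = 3
base 4: 3 = 3; at 5: 3 = 3; next = 2

3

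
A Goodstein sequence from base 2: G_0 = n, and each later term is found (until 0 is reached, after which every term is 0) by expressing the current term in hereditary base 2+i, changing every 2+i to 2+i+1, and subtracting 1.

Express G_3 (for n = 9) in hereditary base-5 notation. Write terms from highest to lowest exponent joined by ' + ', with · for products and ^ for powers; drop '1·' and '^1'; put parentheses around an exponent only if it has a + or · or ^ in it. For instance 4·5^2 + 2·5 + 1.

(0) 9|_2 = 2^(2 + 1) + 1 ↦ 3^(3 + 1) + 1|_3 = 82 ⇒ 81
(1) 81|_3 = 3^(3 + 1) ↦ 4^(4 + 1)|_4 = 1024 ⇒ 1023
(2) 1023|_4 = 3·4^4 + 3·4^3 + 3·4^2 + 3·4 + 3 ↦ 3·5^5 + 3·5^3 + 3·5^2 + 3·5 + 3|_5 = 9843 ⇒ 9842
(3) 9842|_5 = 3·5^5 + 3·5^3 + 3·5^2 + 3·5 + 2 ↦ 3·6^6 + 3·6^3 + 3·6^2 + 3·6 + 2|_6 = 140744 ⇒ 140743

3·5^5 + 3·5^3 + 3·5^2 + 3·5 + 2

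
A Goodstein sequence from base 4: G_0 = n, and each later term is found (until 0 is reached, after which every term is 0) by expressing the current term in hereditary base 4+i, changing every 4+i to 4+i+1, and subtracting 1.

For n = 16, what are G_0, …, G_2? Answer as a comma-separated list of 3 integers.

16, 24, 27

G_0=16  [base 4] 4^2  →[4↦5]→  5^2 = 25  −1 ⇒ G_1=24
G_1=24  [base 5] 4·5 + 4  →[5↦6]→  4·6 + 4 = 28  −1 ⇒ G_2=27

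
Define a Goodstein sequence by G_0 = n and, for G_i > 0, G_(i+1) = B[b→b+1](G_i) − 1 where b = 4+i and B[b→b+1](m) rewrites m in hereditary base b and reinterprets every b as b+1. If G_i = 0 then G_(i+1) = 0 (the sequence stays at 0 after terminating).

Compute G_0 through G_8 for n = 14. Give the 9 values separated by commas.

14 —HB4→ 3·4 + 2 —bump→ 3·5 + 2 = 17 —(−1)→ 16
16 —HB5→ 3·5 + 1 —bump→ 3·6 + 1 = 19 —(−1)→ 18
18 —HB6→ 3·6 —bump→ 3·7 = 21 —(−1)→ 20
20 —HB7→ 2·7 + 6 —bump→ 2·8 + 6 = 22 —(−1)→ 21
21 —HB8→ 2·8 + 5 —bump→ 2·9 + 5 = 23 —(−1)→ 22
22 —HB9→ 2·9 + 4 —bump→ 2·10 + 4 = 24 —(−1)→ 23
23 —HB10→ 2·10 + 3 —bump→ 2·11 + 3 = 25 —(−1)→ 24
24 —HB11→ 2·11 + 2 —bump→ 2·12 + 2 = 26 —(−1)→ 25

14, 16, 18, 20, 21, 22, 23, 24, 25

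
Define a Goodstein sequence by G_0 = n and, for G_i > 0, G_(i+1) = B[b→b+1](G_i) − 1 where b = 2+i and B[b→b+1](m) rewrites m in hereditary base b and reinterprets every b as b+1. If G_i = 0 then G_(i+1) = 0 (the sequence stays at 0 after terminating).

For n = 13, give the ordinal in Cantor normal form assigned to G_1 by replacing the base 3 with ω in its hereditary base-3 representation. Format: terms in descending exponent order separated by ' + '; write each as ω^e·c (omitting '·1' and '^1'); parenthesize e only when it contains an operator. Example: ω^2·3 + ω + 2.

13 —HB2→ 2^(2 + 1) + 2^2 + 1 —bump→ 3^(3 + 1) + 3^3 + 1 = 109 —(−1)→ 108
108 —HB3→ 3^(3 + 1) + 3^3 —bump→ 4^(4 + 1) + 4^4 = 1280 —(−1)→ 1279

ω^(ω + 1) + ω^ω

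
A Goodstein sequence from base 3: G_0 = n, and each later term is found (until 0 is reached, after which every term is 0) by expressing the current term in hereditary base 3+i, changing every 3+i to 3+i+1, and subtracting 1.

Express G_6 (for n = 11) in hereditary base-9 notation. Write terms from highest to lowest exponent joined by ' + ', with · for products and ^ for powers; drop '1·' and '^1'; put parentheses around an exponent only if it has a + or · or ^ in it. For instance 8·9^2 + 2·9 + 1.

5·9 + 2

G_0=11  [base 3] 3^2 + 2  →[3↦4]→  4^2 + 2 = 18  −1 ⇒ G_1=17
G_1=17  [base 4] 4^2 + 1  →[4↦5]→  5^2 + 1 = 26  −1 ⇒ G_2=25
G_2=25  [base 5] 5^2  →[5↦6]→  6^2 = 36  −1 ⇒ G_3=35
G_3=35  [base 6] 5·6 + 5  →[6↦7]→  5·7 + 5 = 40  −1 ⇒ G_4=39
G_4=39  [base 7] 5·7 + 4  →[7↦8]→  5·8 + 4 = 44  −1 ⇒ G_5=43
G_5=43  [base 8] 5·8 + 3  →[8↦9]→  5·9 + 3 = 48  −1 ⇒ G_6=47
G_6=47  [base 9] 5·9 + 2  →[9↦10]→  5·10 + 2 = 52  −1 ⇒ G_7=51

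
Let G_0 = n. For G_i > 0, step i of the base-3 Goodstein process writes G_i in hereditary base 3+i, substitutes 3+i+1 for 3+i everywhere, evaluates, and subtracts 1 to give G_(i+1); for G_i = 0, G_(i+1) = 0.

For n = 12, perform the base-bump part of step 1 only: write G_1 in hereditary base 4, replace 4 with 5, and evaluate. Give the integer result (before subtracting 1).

G_0=12  [base 3] 3^2 + 3  →[3↦4]→  4^2 + 4 = 20  −1 ⇒ G_1=19
G_1=19  [base 4] 4^2 + 3  →[4↦5]→  5^2 + 3 = 28  −1 ⇒ G_2=27

28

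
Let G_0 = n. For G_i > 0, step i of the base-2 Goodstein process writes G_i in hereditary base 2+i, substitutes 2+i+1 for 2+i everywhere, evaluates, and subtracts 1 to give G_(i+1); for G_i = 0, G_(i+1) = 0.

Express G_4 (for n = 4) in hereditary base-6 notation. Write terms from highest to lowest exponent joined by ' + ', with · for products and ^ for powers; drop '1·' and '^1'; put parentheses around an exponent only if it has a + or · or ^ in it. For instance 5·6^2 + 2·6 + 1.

step 0: 4 = 2^2; sub 3 for 2: 3^3; = 27; G_1 = 27−1 = 26
step 1: 26 = 2·3^2 + 2·3 + 2; sub 4 for 3: 2·4^2 + 2·4 + 2; = 42; G_2 = 42−1 = 41
step 2: 41 = 2·4^2 + 2·4 + 1; sub 5 for 4: 2·5^2 + 2·5 + 1; = 61; G_3 = 61−1 = 60
step 3: 60 = 2·5^2 + 2·5; sub 6 for 5: 2·6^2 + 2·6; = 84; G_4 = 84−1 = 83
step 4: 83 = 2·6^2 + 6 + 5; sub 7 for 6: 2·7^2 + 7 + 5; = 110; G_5 = 110−1 = 109

2·6^2 + 6 + 5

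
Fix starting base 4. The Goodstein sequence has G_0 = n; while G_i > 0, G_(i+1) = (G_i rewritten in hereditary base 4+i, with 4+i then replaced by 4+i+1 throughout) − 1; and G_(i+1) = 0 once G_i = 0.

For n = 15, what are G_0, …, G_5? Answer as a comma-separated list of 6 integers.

15, 17, 19, 21, 23, 24

G_0=15  [base 4] 3·4 + 3  →[4↦5]→  3·5 + 3 = 18  −1 ⇒ G_1=17
G_1=17  [base 5] 3·5 + 2  →[5↦6]→  3·6 + 2 = 20  −1 ⇒ G_2=19
G_2=19  [base 6] 3·6 + 1  →[6↦7]→  3·7 + 1 = 22  −1 ⇒ G_3=21
G_3=21  [base 7] 3·7  →[7↦8]→  3·8 = 24  −1 ⇒ G_4=23
G_4=23  [base 8] 2·8 + 7  →[8↦9]→  2·9 + 7 = 25  −1 ⇒ G_5=24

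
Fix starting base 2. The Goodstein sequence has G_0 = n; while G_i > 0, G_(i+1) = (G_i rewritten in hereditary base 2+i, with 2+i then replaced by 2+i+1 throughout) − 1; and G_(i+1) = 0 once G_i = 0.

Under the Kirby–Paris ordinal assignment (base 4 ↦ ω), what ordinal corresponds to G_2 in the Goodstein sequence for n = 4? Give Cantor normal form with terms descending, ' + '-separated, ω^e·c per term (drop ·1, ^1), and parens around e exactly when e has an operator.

ω^2·2 + ω·2 + 1

G_0 = 4. HB_2(4) = 2^2. Bump = 27. G_1 = 26.
G_1 = 26. HB_3(26) = 2·3^2 + 2·3 + 2. Bump = 42. G_2 = 41.
G_2 = 41. HB_4(41) = 2·4^2 + 2·4 + 1. Bump = 61. G_3 = 60.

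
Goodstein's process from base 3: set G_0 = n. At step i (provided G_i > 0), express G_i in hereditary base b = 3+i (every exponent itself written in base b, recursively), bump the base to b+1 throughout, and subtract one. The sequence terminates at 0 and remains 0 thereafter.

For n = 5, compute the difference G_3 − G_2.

base 3: 5 = 3 + 2; at 4: 4 + 2 = 6; next = 5
base 4: 5 = 4 + 1; at 5: 5 + 1 = 6; next = 5
base 5: 5 = 5; at 6: 6 = 6; next = 5

0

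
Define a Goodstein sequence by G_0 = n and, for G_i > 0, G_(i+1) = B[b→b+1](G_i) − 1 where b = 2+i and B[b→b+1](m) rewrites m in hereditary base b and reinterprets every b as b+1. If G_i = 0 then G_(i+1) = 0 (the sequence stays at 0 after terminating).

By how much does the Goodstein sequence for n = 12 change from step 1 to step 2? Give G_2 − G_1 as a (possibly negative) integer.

958

base 2: 12 = 2^(2 + 1) + 2^2; at 3: 3^(3 + 1) + 3^3 = 108; next = 107
base 3: 107 = 3^(3 + 1) + 2·3^2 + 2·3 + 2; at 4: 4^(4 + 1) + 2·4^2 + 2·4 + 2 = 1066; next = 1065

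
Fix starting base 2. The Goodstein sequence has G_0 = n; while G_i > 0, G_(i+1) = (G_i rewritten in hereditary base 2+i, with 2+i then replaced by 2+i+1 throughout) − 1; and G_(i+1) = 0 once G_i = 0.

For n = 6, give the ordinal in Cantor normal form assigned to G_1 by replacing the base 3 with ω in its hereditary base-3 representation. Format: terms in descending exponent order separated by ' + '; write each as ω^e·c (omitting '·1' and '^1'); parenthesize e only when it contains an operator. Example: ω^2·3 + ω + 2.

base 2: 6 = 2^2 + 2; at 3: 3^3 + 3 = 30; next = 29
base 3: 29 = 3^3 + 2; at 4: 4^4 + 2 = 258; next = 257

ω^ω + 2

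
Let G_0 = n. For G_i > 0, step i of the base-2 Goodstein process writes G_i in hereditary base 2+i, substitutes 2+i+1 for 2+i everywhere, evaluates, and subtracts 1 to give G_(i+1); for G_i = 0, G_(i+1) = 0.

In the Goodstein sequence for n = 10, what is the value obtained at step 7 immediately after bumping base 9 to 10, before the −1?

50000555552

10 —HB2→ 2^(2 + 1) + 2 —bump→ 3^(3 + 1) + 3 = 84 —(−1)→ 83
83 —HB3→ 3^(3 + 1) + 2 —bump→ 4^(4 + 1) + 2 = 1026 —(−1)→ 1025
1025 —HB4→ 4^(4 + 1) + 1 —bump→ 5^(5 + 1) + 1 = 15626 —(−1)→ 15625
15625 —HB5→ 5^(5 + 1) —bump→ 6^(6 + 1) = 279936 —(−1)→ 279935
279935 —HB6→ 5·6^6 + 5·6^5 + 5·6^4 + 5·6^3 + 5·6^2 + 5·6 + 5 —bump→ 5·7^7 + 5·7^5 + 5·7^4 + 5·7^3 + 5·7^2 + 5·7 + 5 = 4215755 —(−1)→ 4215754
4215754 —HB7→ 5·7^7 + 5·7^5 + 5·7^4 + 5·7^3 + 5·7^2 + 5·7 + 4 —bump→ 5·8^8 + 5·8^5 + 5·8^4 + 5·8^3 + 5·8^2 + 5·8 + 4 = 84073324 —(−1)→ 84073323
84073323 —HB8→ 5·8^8 + 5·8^5 + 5·8^4 + 5·8^3 + 5·8^2 + 5·8 + 3 —bump→ 5·9^9 + 5·9^5 + 5·9^4 + 5·9^3 + 5·9^2 + 5·9 + 3 = 1937434593 —(−1)→ 1937434592
1937434592 —HB9→ 5·9^9 + 5·9^5 + 5·9^4 + 5·9^3 + 5·9^2 + 5·9 + 2 —bump→ 5·10^10 + 5·10^5 + 5·10^4 + 5·10^3 + 5·10^2 + 5·10 + 2 = 50000555552 —(−1)→ 50000555551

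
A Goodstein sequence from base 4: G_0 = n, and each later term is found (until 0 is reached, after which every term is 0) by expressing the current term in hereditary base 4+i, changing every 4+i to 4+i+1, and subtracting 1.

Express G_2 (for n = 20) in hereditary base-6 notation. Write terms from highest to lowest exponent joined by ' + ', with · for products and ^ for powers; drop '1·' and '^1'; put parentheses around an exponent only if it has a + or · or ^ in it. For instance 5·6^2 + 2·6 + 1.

[0] 20 ≡ 4^2 + 4 (base 4). Lift 5: 30. −1: 29.
[1] 29 ≡ 5^2 + 4 (base 5). Lift 6: 40. −1: 39.
[2] 39 ≡ 6^2 + 3 (base 6). Lift 7: 52. −1: 51.

6^2 + 3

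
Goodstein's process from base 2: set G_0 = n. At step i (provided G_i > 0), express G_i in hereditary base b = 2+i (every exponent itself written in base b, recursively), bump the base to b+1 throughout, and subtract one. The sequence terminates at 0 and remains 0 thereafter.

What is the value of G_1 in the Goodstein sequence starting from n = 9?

(0) 9|_2 = 2^(2 + 1) + 1 ↦ 3^(3 + 1) + 1|_3 = 82 ⇒ 81
(1) 81|_3 = 3^(3 + 1) ↦ 4^(4 + 1)|_4 = 1024 ⇒ 1023

81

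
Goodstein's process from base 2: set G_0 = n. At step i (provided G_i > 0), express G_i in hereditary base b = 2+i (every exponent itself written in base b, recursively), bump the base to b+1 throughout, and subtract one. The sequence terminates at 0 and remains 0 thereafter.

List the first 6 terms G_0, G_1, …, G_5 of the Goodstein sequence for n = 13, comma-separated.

13, 108, 1279, 16092, 280711, 5765998

i=0: 13 = 2^(2 + 1) + 2^2 + 1 (b=2); 2→3: 3^(3 + 1) + 3^3 + 1 = 109; 109−1 = 108
i=1: 108 = 3^(3 + 1) + 3^3 (b=3); 3→4: 4^(4 + 1) + 4^4 = 1280; 1280−1 = 1279
i=2: 1279 = 4^(4 + 1) + 3·4^3 + 3·4^2 + 3·4 + 3 (b=4); 4→5: 5^(5 + 1) + 3·5^3 + 3·5^2 + 3·5 + 3 = 16093; 16093−1 = 16092
i=3: 16092 = 5^(5 + 1) + 3·5^3 + 3·5^2 + 3·5 + 2 (b=5); 5→6: 6^(6 + 1) + 3·6^3 + 3·6^2 + 3·6 + 2 = 280712; 280712−1 = 280711
i=4: 280711 = 6^(6 + 1) + 3·6^3 + 3·6^2 + 3·6 + 1 (b=6); 6→7: 7^(7 + 1) + 3·7^3 + 3·7^2 + 3·7 + 1 = 5765999; 5765999−1 = 5765998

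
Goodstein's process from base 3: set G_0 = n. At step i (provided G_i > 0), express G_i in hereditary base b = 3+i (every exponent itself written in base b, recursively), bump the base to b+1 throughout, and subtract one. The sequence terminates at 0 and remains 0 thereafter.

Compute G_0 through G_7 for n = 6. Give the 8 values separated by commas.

6, 7, 7, 7, 7, 7, 6, 5

G_0=6  [base 3] 2·3  →[3↦4]→  2·4 = 8  −1 ⇒ G_1=7
G_1=7  [base 4] 4 + 3  →[4↦5]→  5 + 3 = 8  −1 ⇒ G_2=7
G_2=7  [base 5] 5 + 2  →[5↦6]→  6 + 2 = 8  −1 ⇒ G_3=7
G_3=7  [base 6] 6 + 1  →[6↦7]→  7 + 1 = 8  −1 ⇒ G_4=7
G_4=7  [base 7] 7  →[7↦8]→  8 = 8  −1 ⇒ G_5=7
G_5=7  [base 8] 7  →[8↦9]→  7 = 7  −1 ⇒ G_6=6
G_6=6  [base 9] 6  →[9↦10]→  6 = 6  −1 ⇒ G_7=5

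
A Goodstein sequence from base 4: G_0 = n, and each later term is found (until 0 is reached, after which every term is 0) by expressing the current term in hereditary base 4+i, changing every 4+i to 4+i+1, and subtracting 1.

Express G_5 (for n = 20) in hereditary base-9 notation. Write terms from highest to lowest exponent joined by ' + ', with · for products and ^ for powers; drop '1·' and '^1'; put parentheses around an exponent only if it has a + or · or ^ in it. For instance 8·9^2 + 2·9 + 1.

9^2

base 4: 20 = 4^2 + 4; at 5: 5^2 + 5 = 30; next = 29
base 5: 29 = 5^2 + 4; at 6: 6^2 + 4 = 40; next = 39
base 6: 39 = 6^2 + 3; at 7: 7^2 + 3 = 52; next = 51
base 7: 51 = 7^2 + 2; at 8: 8^2 + 2 = 66; next = 65
base 8: 65 = 8^2 + 1; at 9: 9^2 + 1 = 82; next = 81
base 9: 81 = 9^2; at 10: 10^2 = 100; next = 99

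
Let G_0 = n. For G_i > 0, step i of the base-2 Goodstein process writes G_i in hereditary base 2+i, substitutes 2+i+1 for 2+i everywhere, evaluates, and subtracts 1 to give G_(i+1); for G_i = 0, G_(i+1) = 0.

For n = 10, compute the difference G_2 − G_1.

942

G_0=10  [base 2] 2^(2 + 1) + 2  →[2↦3]→  3^(3 + 1) + 3 = 84  −1 ⇒ G_1=83
G_1=83  [base 3] 3^(3 + 1) + 2  →[3↦4]→  4^(4 + 1) + 2 = 1026  −1 ⇒ G_2=1025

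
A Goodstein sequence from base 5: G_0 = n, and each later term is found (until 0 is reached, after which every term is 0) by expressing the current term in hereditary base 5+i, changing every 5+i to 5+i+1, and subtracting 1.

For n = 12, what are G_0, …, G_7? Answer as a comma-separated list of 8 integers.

12, 13, 14, 15, 15, 15, 15, 15

[0] 12 ≡ 2·5 + 2 (base 5). Lift 6: 14. −1: 13.
[1] 13 ≡ 2·6 + 1 (base 6). Lift 7: 15. −1: 14.
[2] 14 ≡ 2·7 (base 7). Lift 8: 16. −1: 15.
[3] 15 ≡ 8 + 7 (base 8). Lift 9: 16. −1: 15.
[4] 15 ≡ 9 + 6 (base 9). Lift 10: 16. −1: 15.
[5] 15 ≡ 10 + 5 (base 10). Lift 11: 16. −1: 15.
[6] 15 ≡ 11 + 4 (base 11). Lift 12: 16. −1: 15.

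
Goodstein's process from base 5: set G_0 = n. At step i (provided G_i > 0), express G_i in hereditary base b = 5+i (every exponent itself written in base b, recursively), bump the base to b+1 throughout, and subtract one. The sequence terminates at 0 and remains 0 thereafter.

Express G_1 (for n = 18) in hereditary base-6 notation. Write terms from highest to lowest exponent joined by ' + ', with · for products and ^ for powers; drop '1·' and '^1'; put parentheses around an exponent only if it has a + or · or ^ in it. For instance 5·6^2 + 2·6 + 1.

G_0 = 18. HB_5(18) = 3·5 + 3. Bump = 21. G_1 = 20.
G_1 = 20. HB_6(20) = 3·6 + 2. Bump = 23. G_2 = 22.

3·6 + 2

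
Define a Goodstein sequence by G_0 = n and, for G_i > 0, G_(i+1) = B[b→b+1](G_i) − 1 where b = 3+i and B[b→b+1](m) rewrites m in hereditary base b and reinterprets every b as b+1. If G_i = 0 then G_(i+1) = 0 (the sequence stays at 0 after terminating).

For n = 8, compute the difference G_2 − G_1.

(0) 8|_3 = 2·3 + 2 ↦ 2·4 + 2|_4 = 10 ⇒ 9
(1) 9|_4 = 2·4 + 1 ↦ 2·5 + 1|_5 = 11 ⇒ 10

1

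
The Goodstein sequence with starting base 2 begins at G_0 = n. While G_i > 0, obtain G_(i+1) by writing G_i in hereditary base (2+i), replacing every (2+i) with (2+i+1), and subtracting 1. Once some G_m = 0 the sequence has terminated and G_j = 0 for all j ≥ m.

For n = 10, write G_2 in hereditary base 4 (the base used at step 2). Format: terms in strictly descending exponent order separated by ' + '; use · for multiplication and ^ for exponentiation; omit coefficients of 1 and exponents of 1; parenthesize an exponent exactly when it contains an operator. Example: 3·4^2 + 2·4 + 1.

4^(4 + 1) + 1

G_0 = 10. HB_2(10) = 2^(2 + 1) + 2. Bump = 84. G_1 = 83.
G_1 = 83. HB_3(83) = 3^(3 + 1) + 2. Bump = 1026. G_2 = 1025.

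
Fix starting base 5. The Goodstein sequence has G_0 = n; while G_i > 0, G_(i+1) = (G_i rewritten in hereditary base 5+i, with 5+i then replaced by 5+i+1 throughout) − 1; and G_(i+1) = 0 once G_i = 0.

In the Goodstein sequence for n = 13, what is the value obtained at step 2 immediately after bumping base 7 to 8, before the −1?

17

13 —HB5→ 2·5 + 3 —bump→ 2·6 + 3 = 15 —(−1)→ 14
14 —HB6→ 2·6 + 2 —bump→ 2·7 + 2 = 16 —(−1)→ 15
15 —HB7→ 2·7 + 1 —bump→ 2·8 + 1 = 17 —(−1)→ 16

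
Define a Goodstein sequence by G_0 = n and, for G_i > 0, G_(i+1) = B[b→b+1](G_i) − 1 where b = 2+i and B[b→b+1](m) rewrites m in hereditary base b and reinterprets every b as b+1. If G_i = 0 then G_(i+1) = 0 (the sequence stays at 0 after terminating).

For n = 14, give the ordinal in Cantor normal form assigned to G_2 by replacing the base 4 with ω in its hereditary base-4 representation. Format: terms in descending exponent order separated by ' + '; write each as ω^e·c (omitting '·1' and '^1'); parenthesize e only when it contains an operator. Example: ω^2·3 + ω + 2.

G_0=14  [base 2] 2^(2 + 1) + 2^2 + 2  →[2↦3]→  3^(3 + 1) + 3^3 + 3 = 111  −1 ⇒ G_1=110
G_1=110  [base 3] 3^(3 + 1) + 3^3 + 2  →[3↦4]→  4^(4 + 1) + 4^4 + 2 = 1282  −1 ⇒ G_2=1281
G_2=1281  [base 4] 4^(4 + 1) + 4^4 + 1  →[4↦5]→  5^(5 + 1) + 5^5 + 1 = 18751  −1 ⇒ G_3=18750

ω^(ω + 1) + ω^ω + 1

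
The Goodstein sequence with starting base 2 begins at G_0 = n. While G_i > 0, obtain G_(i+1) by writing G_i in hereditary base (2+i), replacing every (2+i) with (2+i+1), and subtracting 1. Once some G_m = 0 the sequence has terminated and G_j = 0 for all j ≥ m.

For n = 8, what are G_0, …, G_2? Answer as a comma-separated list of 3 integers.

8, 80, 553

(0) 8|_2 = 2^(2 + 1) ↦ 3^(3 + 1)|_3 = 81 ⇒ 80
(1) 80|_3 = 2·3^3 + 2·3^2 + 2·3 + 2 ↦ 2·4^4 + 2·4^2 + 2·4 + 2|_4 = 554 ⇒ 553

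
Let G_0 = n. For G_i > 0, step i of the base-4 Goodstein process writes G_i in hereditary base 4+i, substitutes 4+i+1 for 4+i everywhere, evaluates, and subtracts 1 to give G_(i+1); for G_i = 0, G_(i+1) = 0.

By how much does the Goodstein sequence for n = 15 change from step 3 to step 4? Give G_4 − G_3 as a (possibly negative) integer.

(0) 15|_4 = 3·4 + 3 ↦ 3·5 + 3|_5 = 18 ⇒ 17
(1) 17|_5 = 3·5 + 2 ↦ 3·6 + 2|_6 = 20 ⇒ 19
(2) 19|_6 = 3·6 + 1 ↦ 3·7 + 1|_7 = 22 ⇒ 21
(3) 21|_7 = 3·7 ↦ 3·8|_8 = 24 ⇒ 23

2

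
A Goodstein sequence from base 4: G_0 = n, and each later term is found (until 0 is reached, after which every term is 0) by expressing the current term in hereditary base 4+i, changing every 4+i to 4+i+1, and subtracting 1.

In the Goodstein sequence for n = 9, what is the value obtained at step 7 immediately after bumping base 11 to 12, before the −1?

step 0: 9 = 2·4 + 1; sub 5 for 4: 2·5 + 1; = 11; G_1 = 11−1 = 10
step 1: 10 = 2·5; sub 6 for 5: 2·6; = 12; G_2 = 12−1 = 11
step 2: 11 = 6 + 5; sub 7 for 6: 7 + 5; = 12; G_3 = 12−1 = 11
step 3: 11 = 7 + 4; sub 8 for 7: 8 + 4; = 12; G_4 = 12−1 = 11
step 4: 11 = 8 + 3; sub 9 for 8: 9 + 3; = 12; G_5 = 12−1 = 11
step 5: 11 = 9 + 2; sub 10 for 9: 10 + 2; = 12; G_6 = 12−1 = 11
step 6: 11 = 10 + 1; sub 11 for 10: 11 + 1; = 12; G_7 = 12−1 = 11
step 7: 11 = 11; sub 12 for 11: 12; = 12; G_8 = 12−1 = 11

12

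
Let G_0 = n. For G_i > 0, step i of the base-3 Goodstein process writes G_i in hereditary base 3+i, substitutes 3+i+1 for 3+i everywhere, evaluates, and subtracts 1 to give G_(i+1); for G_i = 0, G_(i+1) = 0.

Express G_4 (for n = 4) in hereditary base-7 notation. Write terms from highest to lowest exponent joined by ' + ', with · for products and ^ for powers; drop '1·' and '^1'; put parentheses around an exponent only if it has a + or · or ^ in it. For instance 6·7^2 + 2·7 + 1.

step 0: 4 = 3 + 1; sub 4 for 3: 4 + 1; = 5; G_1 = 5−1 = 4
step 1: 4 = 4; sub 5 for 4: 5; = 5; G_2 = 5−1 = 4
step 2: 4 = 4; sub 6 for 5: 4; = 4; G_3 = 4−1 = 3
step 3: 3 = 3; sub 7 for 6: 3; = 3; G_4 = 3−1 = 2
step 4: 2 = 2; sub 8 for 7: 2; = 2; G_5 = 2−1 = 1

2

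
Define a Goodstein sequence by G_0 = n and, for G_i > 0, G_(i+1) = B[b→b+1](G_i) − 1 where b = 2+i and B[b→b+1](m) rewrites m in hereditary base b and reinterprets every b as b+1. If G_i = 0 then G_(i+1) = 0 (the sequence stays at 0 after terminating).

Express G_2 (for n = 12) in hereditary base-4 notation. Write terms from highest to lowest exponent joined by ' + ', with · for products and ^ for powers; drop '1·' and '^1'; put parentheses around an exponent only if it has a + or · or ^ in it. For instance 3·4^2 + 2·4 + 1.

4^(4 + 1) + 2·4^2 + 2·4 + 1

step 0: 12 = 2^(2 + 1) + 2^2; sub 3 for 2: 3^(3 + 1) + 3^3; = 108; G_1 = 108−1 = 107
step 1: 107 = 3^(3 + 1) + 2·3^2 + 2·3 + 2; sub 4 for 3: 4^(4 + 1) + 2·4^2 + 2·4 + 2; = 1066; G_2 = 1066−1 = 1065
step 2: 1065 = 4^(4 + 1) + 2·4^2 + 2·4 + 1; sub 5 for 4: 5^(5 + 1) + 2·5^2 + 2·5 + 1; = 15686; G_3 = 15686−1 = 15685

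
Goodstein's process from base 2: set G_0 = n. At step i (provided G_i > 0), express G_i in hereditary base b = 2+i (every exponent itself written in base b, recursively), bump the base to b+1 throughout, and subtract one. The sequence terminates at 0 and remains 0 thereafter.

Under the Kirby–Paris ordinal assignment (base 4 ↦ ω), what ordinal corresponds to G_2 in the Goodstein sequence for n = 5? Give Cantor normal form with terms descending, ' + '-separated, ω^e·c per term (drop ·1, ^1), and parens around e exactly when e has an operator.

step 0: 5 = 2^2 + 1; sub 3 for 2: 3^3 + 1; = 28; G_1 = 28−1 = 27
step 1: 27 = 3^3; sub 4 for 3: 4^4; = 256; G_2 = 256−1 = 255
step 2: 255 = 3·4^3 + 3·4^2 + 3·4 + 3; sub 5 for 4: 3·5^3 + 3·5^2 + 3·5 + 3; = 468; G_3 = 468−1 = 467

ω^3·3 + ω^2·3 + ω·3 + 3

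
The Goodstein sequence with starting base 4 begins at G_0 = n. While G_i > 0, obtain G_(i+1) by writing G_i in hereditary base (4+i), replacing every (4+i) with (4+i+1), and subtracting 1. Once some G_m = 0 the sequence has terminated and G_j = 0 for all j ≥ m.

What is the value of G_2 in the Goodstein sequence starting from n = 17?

35

G_0 = 17. HB_4(17) = 4^2 + 1. Bump = 26. G_1 = 25.
G_1 = 25. HB_5(25) = 5^2. Bump = 36. G_2 = 35.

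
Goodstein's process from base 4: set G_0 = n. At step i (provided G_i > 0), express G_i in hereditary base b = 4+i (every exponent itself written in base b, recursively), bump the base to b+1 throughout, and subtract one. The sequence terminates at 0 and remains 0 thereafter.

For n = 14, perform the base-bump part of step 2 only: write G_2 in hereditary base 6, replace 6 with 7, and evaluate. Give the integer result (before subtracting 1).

21

[0] 14 ≡ 3·4 + 2 (base 4). Lift 5: 17. −1: 16.
[1] 16 ≡ 3·5 + 1 (base 5). Lift 6: 19. −1: 18.
[2] 18 ≡ 3·6 (base 6). Lift 7: 21. −1: 20.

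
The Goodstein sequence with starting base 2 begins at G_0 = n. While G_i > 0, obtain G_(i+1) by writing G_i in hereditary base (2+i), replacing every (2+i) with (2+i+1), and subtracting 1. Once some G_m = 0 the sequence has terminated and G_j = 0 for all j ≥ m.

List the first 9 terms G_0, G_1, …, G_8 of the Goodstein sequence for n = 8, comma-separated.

8, 80, 553, 6310, 93395, 1647195, 33554571, 774841151, 20000000211

G_0=8  [base 2] 2^(2 + 1)  →[2↦3]→  3^(3 + 1) = 81  −1 ⇒ G_1=80
G_1=80  [base 3] 2·3^3 + 2·3^2 + 2·3 + 2  →[3↦4]→  2·4^4 + 2·4^2 + 2·4 + 2 = 554  −1 ⇒ G_2=553
G_2=553  [base 4] 2·4^4 + 2·4^2 + 2·4 + 1  →[4↦5]→  2·5^5 + 2·5^2 + 2·5 + 1 = 6311  −1 ⇒ G_3=6310
G_3=6310  [base 5] 2·5^5 + 2·5^2 + 2·5  →[5↦6]→  2·6^6 + 2·6^2 + 2·6 = 93396  −1 ⇒ G_4=93395
G_4=93395  [base 6] 2·6^6 + 2·6^2 + 6 + 5  →[6↦7]→  2·7^7 + 2·7^2 + 7 + 5 = 1647196  −1 ⇒ G_5=1647195
G_5=1647195  [base 7] 2·7^7 + 2·7^2 + 7 + 4  →[7↦8]→  2·8^8 + 2·8^2 + 8 + 4 = 33554572  −1 ⇒ G_6=33554571
G_6=33554571  [base 8] 2·8^8 + 2·8^2 + 8 + 3  →[8↦9]→  2·9^9 + 2·9^2 + 9 + 3 = 774841152  −1 ⇒ G_7=774841151
G_7=774841151  [base 9] 2·9^9 + 2·9^2 + 9 + 2  →[9↦10]→  2·10^10 + 2·10^2 + 10 + 2 = 20000000212  −1 ⇒ G_8=20000000211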